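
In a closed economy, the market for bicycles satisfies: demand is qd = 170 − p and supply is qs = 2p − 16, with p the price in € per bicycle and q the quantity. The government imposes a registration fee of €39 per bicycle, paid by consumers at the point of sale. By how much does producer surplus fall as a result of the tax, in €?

Without the tax, 170 − p = 2p − 16 gives 3p = 186, so p* = €62 and q* = 108.
With the tax collected from consumers, demand (in seller-price terms) shifts: qd = 170 − (p + 39).
Solving gives q = 82 with consumers paying €88 and sellers receiving €49 (the €39 wedge).
ΔPS is the trapezoid between Q = 82 and Q = 108 of height €13: ½ · (108 + 82) · 13 = €1235.

Producer surplus falls by €1235.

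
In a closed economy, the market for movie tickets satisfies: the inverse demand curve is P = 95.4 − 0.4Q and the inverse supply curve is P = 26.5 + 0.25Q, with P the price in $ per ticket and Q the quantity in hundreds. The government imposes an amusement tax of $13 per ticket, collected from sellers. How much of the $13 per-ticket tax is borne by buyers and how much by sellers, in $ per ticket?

Rewrite in direct form: Qd = 238.5 − 2.5P and Qs = 4P − 106.
Without the tax, 238.5 − 2.5P = 4P − 106 gives 6.5P = 344.5, so P* = $53 and Q* = 106.
With the tax collected from sellers, supply shifts: Qs = 4(P − 13) − 106.
Solving gives Q = 86 with buyers paying $61 and sellers receiving $48 (the $13 wedge).
Burden on buyers: $8; on sellers: $5. (They sum to $13.)

Buyers bear $8 per ticket; sellers bear $5 per ticket.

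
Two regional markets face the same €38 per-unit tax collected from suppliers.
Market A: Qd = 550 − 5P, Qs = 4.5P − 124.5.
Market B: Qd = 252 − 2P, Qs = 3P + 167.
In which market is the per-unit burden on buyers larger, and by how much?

Market A: pre-tax P* = €71, Q* = 195; post-tax Q = 105; per-unit burden on buyers = €18.
Market B: pre-tax P* = €17, Q* = 218; post-tax Q = 172.4; per-unit burden on buyers = €22.8.
Difference: €18 vs €22.8 → market B is larger by €4.8.

Market B, by €4.8.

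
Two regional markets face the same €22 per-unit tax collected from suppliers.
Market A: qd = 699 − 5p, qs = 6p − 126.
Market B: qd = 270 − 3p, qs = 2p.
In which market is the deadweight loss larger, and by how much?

Market A, by €369.6.

Market A: pre-tax p* = €75, q* = 324; post-tax q = 264; deadweight loss = €660.
Market B: pre-tax p* = €54, q* = 108; post-tax q = 81.6; deadweight loss = €290.4.
Difference: €660 vs €290.4 → market A is larger by €369.6.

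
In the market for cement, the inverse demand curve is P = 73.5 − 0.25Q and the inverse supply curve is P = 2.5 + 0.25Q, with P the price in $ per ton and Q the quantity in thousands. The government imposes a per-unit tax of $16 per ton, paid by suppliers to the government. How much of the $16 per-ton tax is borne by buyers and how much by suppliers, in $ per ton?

Rewrite in direct form: Qd = 294 − 4P and Qs = 4P − 10.
Without the tax, 294 − 4P = 4P − 10 gives 8P = 304, so P* = $38 and Q* = 142.
With the tax collected from suppliers, supply shifts: Qs = 4(P − 16) − 10.
New equilibrium: buyers pay $46, suppliers receive $30, Q = 110. (Wedge: Pb − Ps = 16.)
Burden on buyers: $8; on suppliers: $8. (They sum to $16.)

Buyers bear $8 per ton; suppliers bear $8 per ton.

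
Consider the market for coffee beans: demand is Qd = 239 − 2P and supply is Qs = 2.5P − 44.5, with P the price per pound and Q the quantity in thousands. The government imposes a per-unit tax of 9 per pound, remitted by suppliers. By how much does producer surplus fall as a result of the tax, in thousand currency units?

Before the tax: set 239 − 2P = 2.5P − 44.5 → P* = 63, Q* = 113.
With the tax collected from suppliers, supply shifts: Qs = 2.5(P − 9) − 44.5.
New equilibrium: buyers pay 68, suppliers receive 59, Q = 103. (Wedge: Pb − Ps = 9.)
ΔPS is the trapezoid between Q = 103 and Q = 113 of height 4: ½ · (113 + 103) · 4 = 432.

Producer surplus falls by 432 thousand.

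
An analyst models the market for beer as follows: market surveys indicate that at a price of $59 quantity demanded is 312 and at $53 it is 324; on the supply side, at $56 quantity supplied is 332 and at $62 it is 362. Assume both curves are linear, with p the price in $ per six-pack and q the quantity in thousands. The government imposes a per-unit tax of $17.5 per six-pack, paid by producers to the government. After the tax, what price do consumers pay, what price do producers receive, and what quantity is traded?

Demand slope: (324 − 312)/(53 − 59) = -2, so qd = 430 − 2p.
Supply slope: (362 − 332)/(62 − 56) = 5, so qs = 5p + 52.
Before the tax: set 430 − 2p = 5p + 52 → p* = $54, q* = 322.
With the tax collected from producers, supply shifts: qs = 5(p − 17.5) + 52.
New equilibrium: consumers pay $66.5, producers receive $49, q = 297. (Wedge: pb − ps = 17.5.)
The less price-elastic side of the market bears the larger share of a per-unit tax.

Consumers pay $66.5; producers receive $49; quantity = 297.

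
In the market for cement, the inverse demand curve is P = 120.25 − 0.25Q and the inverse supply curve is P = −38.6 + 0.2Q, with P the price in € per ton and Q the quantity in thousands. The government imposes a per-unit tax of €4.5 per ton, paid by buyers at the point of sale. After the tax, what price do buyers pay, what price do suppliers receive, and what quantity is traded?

Inverting to Q(P) form: Qd = 481 − 4P; Qs = 5P + 193.
Before the tax: set 481 − 4P = 5P + 193 → P* = €32, Q* = 353.
With the tax collected from buyers, demand (in seller-price terms) shifts: Qd = 481 − 4(P + 4.5).
New equilibrium: buyers pay €34.5, suppliers receive €30, Q = 343. (Wedge: Pb − Ps = 4.5.)
The less price-elastic side of the market bears the larger share of a per-unit tax.

Buyers pay €34.5; suppliers receive €30; quantity = 343.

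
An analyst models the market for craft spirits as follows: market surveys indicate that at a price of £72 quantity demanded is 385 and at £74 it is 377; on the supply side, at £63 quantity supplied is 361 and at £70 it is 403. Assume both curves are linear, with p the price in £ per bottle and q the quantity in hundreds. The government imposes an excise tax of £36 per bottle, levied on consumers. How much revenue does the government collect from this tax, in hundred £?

Demand slope: (377 − 385)/(74 − 72) = -4, so qd = 673 − 4p.
Supply slope: (403 − 361)/(70 − 63) = 6, so qs = 6p − 17.
Before the tax: set 673 − 4p = 6p − 17 → p* = £69, q* = 397.
With the tax collected from consumers, demand (in seller-price terms) shifts: qd = 673 − 4(p + 36).
Solving gives q = 310.6 with consumers paying £90.6 and sellers receiving £54.6 (the £36 wedge).
Revenue = t · Q = 36 · 310.6 = £11181.6.

Tax revenue = £11181.6 hundred.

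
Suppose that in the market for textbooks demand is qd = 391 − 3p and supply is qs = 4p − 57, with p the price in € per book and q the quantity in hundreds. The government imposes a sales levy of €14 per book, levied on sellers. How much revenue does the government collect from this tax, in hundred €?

Tax revenue = €2450 hundred.

Without the tax, 391 − 3p = 4p − 57 gives 7p = 448, so p* = €64 and q* = 199.
With the tax collected from sellers, supply shifts: qs = 4(p − 14) − 57.
Solving gives q = 175 with buyers paying €72 and sellers receiving €58 (the €14 wedge).
Revenue = t · Q = 14 · 175 = €2450.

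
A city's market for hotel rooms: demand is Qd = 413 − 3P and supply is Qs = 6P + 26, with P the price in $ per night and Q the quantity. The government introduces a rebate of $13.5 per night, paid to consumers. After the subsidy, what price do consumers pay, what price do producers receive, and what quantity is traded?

Consumers pay $34; producers receive $47.5; quantity = 311.

Without the subsidy, 413 − 3P = 6P + 26 gives 9P = 387, so P* = $43 and Q* = 284.
With a per-unit subsidy paid to consumers, each effectively pays P − 13.5, so demand becomes Qd = 413 − 3(P − 13.5).
New equilibrium: consumers pay $34, producers receive $47.5, Q = 311. (Wedge: Pb − Ps = −13.5.)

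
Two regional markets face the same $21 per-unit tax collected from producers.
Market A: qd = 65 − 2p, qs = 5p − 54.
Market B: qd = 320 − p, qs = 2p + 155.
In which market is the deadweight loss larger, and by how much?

Market A: pre-tax p* = $17, q* = 31; post-tax q = 1; deadweight loss = $315.
Market B: pre-tax p* = $55, q* = 265; post-tax q = 251; deadweight loss = $147.
Difference: $315 vs $147 → market A is larger by $168.

Market A, by $168.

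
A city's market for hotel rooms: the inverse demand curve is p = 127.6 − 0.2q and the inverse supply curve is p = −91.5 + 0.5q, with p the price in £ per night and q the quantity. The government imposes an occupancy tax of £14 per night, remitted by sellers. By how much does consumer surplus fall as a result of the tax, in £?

Consumer surplus falls by £1212.

Rewrite in direct form: qd = 638 − 5p and qs = 2p + 183.
Without the tax, 638 − 5p = 2p + 183 gives 7p = 455, so p* = £65 and q* = 313.
With the tax collected from sellers, supply shifts: qs = 2(p − 14) + 183.
New equilibrium: buyers pay £69, sellers receive £55, q = 293. (Wedge: pb − ps = 14.)
ΔCS is the trapezoid between Q = 293 and Q = 313 of height £4: ½ · (313 + 293) · 4 = £1212.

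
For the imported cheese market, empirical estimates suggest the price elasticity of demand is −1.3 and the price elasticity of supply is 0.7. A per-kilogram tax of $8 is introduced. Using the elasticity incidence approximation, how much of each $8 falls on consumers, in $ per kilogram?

Consumers bear ≈ $2.8 per kilogram.

Incidence ratio: consumers' share ≈ εs / (εs + |εd|) = 0.7 / (0.7 + 1.3) = 0.35.
So consumers bear ≈ 0.35 × $8 = $2.8; suppliers bear $5.2.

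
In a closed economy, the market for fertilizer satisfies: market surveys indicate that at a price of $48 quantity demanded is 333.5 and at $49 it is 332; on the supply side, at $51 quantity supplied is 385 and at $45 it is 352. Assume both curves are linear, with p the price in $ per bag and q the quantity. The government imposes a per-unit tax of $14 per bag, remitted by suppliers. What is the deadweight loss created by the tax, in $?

Demand slope: (332 − 333.5)/(49 − 48) = -1.5, so qd = 405.5 − 1.5p.
Supply slope: (352 − 385)/(45 − 51) = 5.5, so qs = 5.5p + 104.5.
Before the tax: set 405.5 − 1.5p = 5.5p + 104.5 → p* = $43, q* = 341.
With the tax collected from suppliers, supply shifts: qs = 5.5(p − 14) + 104.5.
New equilibrium: consumers pay $54, suppliers receive $40, q = 324.5. (Wedge: pb − ps = 14.)
Quantity falls by |ΔQ| = |341 − 324.5| = 16.5.
DWL = ½ · t · |ΔQ| = ½ · 14 · 16.5 = $115.5.

Deadweight loss = $115.5.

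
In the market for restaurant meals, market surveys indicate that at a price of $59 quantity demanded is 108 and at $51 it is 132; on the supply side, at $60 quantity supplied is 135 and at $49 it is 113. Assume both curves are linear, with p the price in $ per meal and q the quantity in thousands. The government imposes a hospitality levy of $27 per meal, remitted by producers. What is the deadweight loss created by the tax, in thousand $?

Demand slope: (132 − 108)/(51 − 59) = -3, so qd = 285 − 3p.
Supply slope: (113 − 135)/(49 − 60) = 2, so qs = 2p + 15.
Without the tax, 285 − 3p = 2p + 15 gives 5p = 270, so p* = $54 and q* = 123.
With the tax collected from producers, supply shifts: qs = 2(p − 27) + 15.
New equilibrium: consumers pay $64.8, producers receive $37.8, q = 90.6. (Wedge: pb − ps = 27.)
Quantity falls by |ΔQ| = |123 − 90.6| = 32.4.
DWL = ½ · t · |ΔQ| = ½ · 27 · 32.4 = $437.4.

Deadweight loss = $437.4 thousand.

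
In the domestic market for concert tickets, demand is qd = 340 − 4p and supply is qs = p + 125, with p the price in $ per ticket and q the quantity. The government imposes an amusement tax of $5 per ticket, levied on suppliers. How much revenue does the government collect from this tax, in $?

Tax revenue = $820.

Without the tax, 340 − 4p = p + 125 gives 5p = 215, so p* = $43 and q* = 168.
With the tax collected from suppliers, supply shifts: qs = (p − 5) + 125.
New equilibrium: consumers pay $44, suppliers receive $39, q = 164. (Wedge: pb − ps = 5.)
Revenue = t · Q = 5 · 164 = $820.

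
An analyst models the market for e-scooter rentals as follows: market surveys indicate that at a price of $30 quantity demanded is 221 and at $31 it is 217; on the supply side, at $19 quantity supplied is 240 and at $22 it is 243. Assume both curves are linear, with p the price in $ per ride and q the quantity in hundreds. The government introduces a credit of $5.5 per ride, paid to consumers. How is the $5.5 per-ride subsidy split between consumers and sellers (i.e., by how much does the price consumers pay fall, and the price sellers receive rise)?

Demand slope: (217 − 221)/(31 − 30) = -4, so qd = 341 − 4p.
Supply slope: (243 − 240)/(22 − 19) = 1, so qs = p + 221.
Before the subsidy: set 341 − 4p = p + 221 → p* = $24, q* = 245.
With a per-unit subsidy paid to consumers, each effectively pays p − 5.5, so demand becomes qd = 341 − 4(p − 5.5).
New equilibrium: consumers pay $22.9, sellers receive $28.4, q = 249.4. (Wedge: pb − ps = −5.5.)
Gain to consumers: $1.1; to sellers: $4.4. (They sum to $5.5.)

Consumers gain $1.1 per ride; sellers gain $4.4 per ride.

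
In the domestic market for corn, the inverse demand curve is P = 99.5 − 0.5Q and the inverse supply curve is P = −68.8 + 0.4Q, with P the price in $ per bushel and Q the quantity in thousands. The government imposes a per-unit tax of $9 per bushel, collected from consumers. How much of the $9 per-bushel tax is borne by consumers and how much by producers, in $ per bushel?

Inverting to Q(P) form: Qd = 199 − 2P; Qs = 2.5P + 172.
Without the tax, 199 − 2P = 2.5P + 172 gives 4.5P = 27, so P* = $6 and Q* = 187.
With the tax collected from consumers, demand (in seller-price terms) shifts: Qd = 199 − 2(P + 9).
Solving gives Q = 177 with consumers paying $11 and producers receiving $2 (the $9 wedge).
Burden on consumers: $5; on producers: $4. (They sum to $9.)
The less price-elastic side of the market bears the larger share of a per-unit tax.

Consumers bear $5 per bushel; producers bear $4 per bushel.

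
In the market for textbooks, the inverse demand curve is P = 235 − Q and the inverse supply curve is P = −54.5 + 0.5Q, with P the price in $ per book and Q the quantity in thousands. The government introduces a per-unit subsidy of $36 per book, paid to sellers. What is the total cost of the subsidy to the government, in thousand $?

Government outlay = $7812 thousand.

Rewrite in direct form: Qd = 235 − P and Qs = 2P + 109.
Before the subsidy: set 235 − P = 2P + 109 → P* = $42, Q* = 193.
With a per-unit subsidy paid to sellers, each receives P + 36 per unit sold, so supply becomes Qs = 2(P + 36) + 109.
New equilibrium: buyers pay $18, sellers receive $54, Q = 217. (Wedge: Pb − Ps = −36.)
Outlay = t · Q = 36 · 217 = $7812.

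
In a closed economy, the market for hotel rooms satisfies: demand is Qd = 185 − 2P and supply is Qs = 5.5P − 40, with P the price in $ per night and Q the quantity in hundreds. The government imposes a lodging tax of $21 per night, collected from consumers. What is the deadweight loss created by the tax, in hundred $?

Deadweight loss = $323.4 hundred.

Without the tax, 185 − 2P = 5.5P − 40 gives 7.5P = 225, so P* = $30 and Q* = 125.
With the tax collected from consumers, demand (in seller-price terms) shifts: Qd = 185 − 2(P + 21).
New equilibrium: consumers pay $45.4, suppliers receive $24.4, Q = 94.2. (Wedge: Pb − Ps = 21.)
Quantity falls by |ΔQ| = |125 − 94.2| = 30.8.
DWL = ½ · t · |ΔQ| = ½ · 21 · 30.8 = $323.4.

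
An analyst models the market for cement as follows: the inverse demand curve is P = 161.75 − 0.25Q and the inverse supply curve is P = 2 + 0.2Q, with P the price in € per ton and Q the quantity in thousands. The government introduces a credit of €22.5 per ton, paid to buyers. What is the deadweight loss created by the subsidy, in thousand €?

Rewrite in direct form: Qd = 647 − 4P and Qs = 5P − 10.
Without the subsidy, 647 − 4P = 5P − 10 gives 9P = 657, so P* = €73 and Q* = 355.
With a per-unit subsidy paid to buyers, each effectively pays P − 22.5, so demand becomes Qd = 647 − 4(P − 22.5).
New equilibrium: buyers pay €60.5, sellers receive €83, Q = 405. (Wedge: Pb − Ps = −22.5.)
Quantity rises by |ΔQ| = |355 − 405| = 50.
DWL = ½ · t · |ΔQ| = ½ · 22.5 · 50 = €562.5.

Deadweight loss = €562.5 thousand.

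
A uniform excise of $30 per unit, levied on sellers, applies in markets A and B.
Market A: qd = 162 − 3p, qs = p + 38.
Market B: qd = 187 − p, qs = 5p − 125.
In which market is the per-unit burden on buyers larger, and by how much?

Market B, by $17.5.

Market A: pre-tax p* = $31, q* = 69; post-tax q = 46.5; per-unit burden on buyers = $7.5.
Market B: pre-tax p* = $52, q* = 135; post-tax q = 110; per-unit burden on buyers = $25.
Difference: $7.5 vs $25 → market B is larger by $17.5.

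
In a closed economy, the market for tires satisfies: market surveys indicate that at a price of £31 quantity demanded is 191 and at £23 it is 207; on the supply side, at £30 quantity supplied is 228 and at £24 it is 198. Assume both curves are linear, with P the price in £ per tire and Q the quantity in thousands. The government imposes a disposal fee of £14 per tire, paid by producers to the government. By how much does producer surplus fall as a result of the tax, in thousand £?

Demand slope: (207 − 191)/(23 − 31) = -2, so Qd = 253 − 2P.
Supply slope: (198 − 228)/(24 − 30) = 5, so Qs = 5P + 78.
Before the tax: set 253 − 2P = 5P + 78 → P* = £25, Q* = 203.
With the tax collected from producers, supply shifts: Qs = 5(P − 14) + 78.
Solving gives Q = 183 with buyers paying £35 and producers receiving £21 (the £14 wedge).
ΔPS is the trapezoid between Q = 183 and Q = 203 of height £4: ½ · (203 + 183) · 4 = £772.

Producer surplus falls by £772 thousand.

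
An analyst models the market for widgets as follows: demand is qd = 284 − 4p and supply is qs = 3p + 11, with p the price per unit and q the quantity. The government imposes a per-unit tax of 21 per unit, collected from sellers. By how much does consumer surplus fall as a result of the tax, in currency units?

Consumer surplus falls by 990.

Without the tax, 284 − 4p = 3p + 11 gives 7p = 273, so p* = 39 and q* = 128.
With the tax collected from sellers, supply shifts: qs = 3(p − 21) + 11.
New equilibrium: consumers pay 48, sellers receive 27, q = 92. (Wedge: pb − ps = 21.)
ΔCS is the trapezoid between Q = 92 and Q = 128 of height 9: ½ · (128 + 92) · 9 = 990.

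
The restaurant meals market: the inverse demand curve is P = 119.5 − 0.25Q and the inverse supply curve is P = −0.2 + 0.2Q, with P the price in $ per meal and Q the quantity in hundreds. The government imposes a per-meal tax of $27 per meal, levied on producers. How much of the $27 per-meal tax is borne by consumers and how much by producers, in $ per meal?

Consumers bear $15 per meal; producers bear $12 per meal.

Inverting to Q(P) form: Qd = 478 − 4P; Qs = 5P + 1.
Without the tax, 478 − 4P = 5P + 1 gives 9P = 477, so P* = $53 and Q* = 266.
With the tax collected from producers, supply shifts: Qs = 5(P − 27) + 1.
Solving gives Q = 206 with consumers paying $68 and producers receiving $41 (the $27 wedge).
Burden on consumers: $15; on producers: $12. (They sum to $27.)
The less price-elastic side of the market bears the larger share of a per-unit tax.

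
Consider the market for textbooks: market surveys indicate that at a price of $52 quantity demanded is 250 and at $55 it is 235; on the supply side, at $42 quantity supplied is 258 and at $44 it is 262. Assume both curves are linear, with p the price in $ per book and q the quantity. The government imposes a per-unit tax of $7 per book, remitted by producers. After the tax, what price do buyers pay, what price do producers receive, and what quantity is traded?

Buyers pay $50; producers receive $43; quantity = 260.

Demand slope: (235 − 250)/(55 − 52) = -5, so qd = 510 − 5p.
Supply slope: (262 − 258)/(44 − 42) = 2, so qs = 2p + 174.
Before the tax: set 510 − 5p = 2p + 174 → p* = $48, q* = 270.
With the tax collected from producers, supply shifts: qs = 2(p − 7) + 174.
New equilibrium: buyers pay $50, producers receive $43, q = 260. (Wedge: pb − ps = 7.)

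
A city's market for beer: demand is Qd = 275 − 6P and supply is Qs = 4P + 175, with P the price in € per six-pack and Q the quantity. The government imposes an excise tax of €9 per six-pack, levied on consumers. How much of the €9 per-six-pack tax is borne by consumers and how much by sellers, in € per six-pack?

Before the tax: set 275 − 6P = 4P + 175 → P* = €10, Q* = 215.
With the tax collected from consumers, demand (in seller-price terms) shifts: Qd = 275 − 6(P + 9).
New equilibrium: consumers pay €13.6, sellers receive €4.6, Q = 193.4. (Wedge: Pb − Ps = 9.)
Burden on consumers: €3.6; on sellers: €5.4. (They sum to €9.)

Consumers bear €3.6 per six-pack; sellers bear €5.4 per six-pack.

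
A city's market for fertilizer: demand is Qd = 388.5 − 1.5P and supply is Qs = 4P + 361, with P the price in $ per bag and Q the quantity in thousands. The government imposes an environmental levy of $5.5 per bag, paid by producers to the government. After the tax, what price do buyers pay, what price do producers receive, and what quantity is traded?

Before the tax: set 388.5 − 1.5P = 4P + 361 → P* = $5, Q* = 381.
With the tax collected from producers, supply shifts: Qs = 4(P − 5.5) + 361.
New equilibrium: buyers pay $9, producers receive $3.5, Q = 375. (Wedge: Pb − Ps = 5.5.)
The less price-elastic side of the market bears the larger share of a per-unit tax.

Buyers pay $9; producers receive $3.5; quantity = 375.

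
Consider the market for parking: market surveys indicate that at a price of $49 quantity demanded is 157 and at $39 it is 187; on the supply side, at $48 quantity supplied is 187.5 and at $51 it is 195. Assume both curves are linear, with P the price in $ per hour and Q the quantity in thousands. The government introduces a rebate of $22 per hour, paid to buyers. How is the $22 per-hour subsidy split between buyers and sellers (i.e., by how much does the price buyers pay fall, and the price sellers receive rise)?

Demand slope: (187 − 157)/(39 − 49) = -3, so Qd = 304 − 3P.
Supply slope: (195 − 187.5)/(51 − 48) = 2.5, so Qs = 2.5P + 67.5.
Without the subsidy, 304 − 3P = 2.5P + 67.5 gives 5.5P = 236.5, so P* = $43 and Q* = 175.
With a per-unit subsidy paid to buyers, each effectively pays P − 22, so demand becomes Qd = 304 − 3(P − 22).
Solving gives Q = 205 with buyers paying $33 and sellers receiving $55 (the $22 wedge).
Gain to buyers: $10; to sellers: $12. (They sum to $22.)

Buyers gain $10 per hour; sellers gain $12 per hour.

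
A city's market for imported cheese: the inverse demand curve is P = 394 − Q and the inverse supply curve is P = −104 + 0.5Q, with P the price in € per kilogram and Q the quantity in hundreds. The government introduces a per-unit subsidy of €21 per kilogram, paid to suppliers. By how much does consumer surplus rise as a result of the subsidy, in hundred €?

Rewrite in direct form: Qd = 394 − P and Qs = 2P + 208.
Before the subsidy: set 394 − P = 2P + 208 → P* = €62, Q* = 332.
With a per-unit subsidy paid to suppliers, each receives P + 21 per unit sold, so supply becomes Qs = 2(P + 21) + 208.
Solving gives Q = 346 with buyers paying €48 and suppliers receiving €69 (the €21 wedge).
ΔCS is the trapezoid between Q = 346 and Q = 332 of height €14: ½ · (332 + 346) · 14 = €4746.

Consumer surplus rises by €4746 hundred.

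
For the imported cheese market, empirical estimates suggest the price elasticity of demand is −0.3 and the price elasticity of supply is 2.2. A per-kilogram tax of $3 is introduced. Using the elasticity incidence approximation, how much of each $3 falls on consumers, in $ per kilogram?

Incidence ratio: consumers' share ≈ εs / (εs + |εd|) = 2.2 / (2.2 + 0.3) = 0.88.
So consumers bear ≈ 0.88 × $3 = $2.64; suppliers bear $0.36.

Consumers bear ≈ $2.64 per kilogram.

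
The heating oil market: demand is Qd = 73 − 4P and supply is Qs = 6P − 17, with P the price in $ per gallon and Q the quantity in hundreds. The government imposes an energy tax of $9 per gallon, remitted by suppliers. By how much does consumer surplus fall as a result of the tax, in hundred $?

Consumer surplus falls by $141.48 hundred.

Without the tax, 73 − 4P = 6P − 17 gives 10P = 90, so P* = $9 and Q* = 37.
With the tax collected from suppliers, supply shifts: Qs = 6(P − 9) − 17.
Solving gives Q = 15.4 with consumers paying $14.4 and suppliers receiving $5.4 (the $9 wedge).
ΔCS is the trapezoid between Q = 15.4 and Q = 37 of height $5.4: ½ · (37 + 15.4) · 5.4 = $141.48.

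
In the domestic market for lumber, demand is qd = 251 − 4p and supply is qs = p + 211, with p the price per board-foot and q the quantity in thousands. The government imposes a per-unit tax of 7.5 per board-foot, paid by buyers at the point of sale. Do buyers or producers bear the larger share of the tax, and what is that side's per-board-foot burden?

Producers bear the larger share: 6 per board-foot.

Before the tax: set 251 − 4p = p + 211 → p* = 8, q* = 219.
With the tax collected from buyers, demand (in seller-price terms) shifts: qd = 251 − 4(p + 7.5).
New equilibrium: buyers pay 9.5, producers receive 2, q = 213. (Wedge: pb − ps = 7.5.)
Per-board-foot burden: buyers 1.5, producers 6.
Producers take the larger share because supply is less price-elastic here (demand slope 4 vs supply slope 1).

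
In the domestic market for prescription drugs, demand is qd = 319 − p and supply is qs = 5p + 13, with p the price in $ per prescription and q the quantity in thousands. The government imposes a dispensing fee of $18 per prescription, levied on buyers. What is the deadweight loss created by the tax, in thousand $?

Before the tax: set 319 − p = 5p + 13 → p* = $51, q* = 268.
With the tax collected from buyers, demand (in seller-price terms) shifts: qd = 319 − (p + 18).
New equilibrium: buyers pay $66, producers receive $48, q = 253. (Wedge: pb − ps = 18.)
Quantity falls by |ΔQ| = |268 − 253| = 15.
DWL = ½ · t · |ΔQ| = ½ · 18 · 15 = $135.

Deadweight loss = $135 thousand.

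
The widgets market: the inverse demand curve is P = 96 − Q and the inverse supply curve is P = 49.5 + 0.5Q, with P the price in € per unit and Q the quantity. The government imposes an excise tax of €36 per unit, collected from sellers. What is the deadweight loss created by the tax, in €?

Deadweight loss = €432.

Rewrite in direct form: Qd = 96 − P and Qs = 2P − 99.
Without the tax, 96 − P = 2P − 99 gives 3P = 195, so P* = €65 and Q* = 31.
With the tax collected from sellers, supply shifts: Qs = 2(P − 36) − 99.
Solving gives Q = 7 with buyers paying €89 and sellers receiving €53 (the €36 wedge).
Quantity falls by |ΔQ| = |31 − 7| = 24.
DWL = ½ · t · |ΔQ| = ½ · 36 · 24 = €432.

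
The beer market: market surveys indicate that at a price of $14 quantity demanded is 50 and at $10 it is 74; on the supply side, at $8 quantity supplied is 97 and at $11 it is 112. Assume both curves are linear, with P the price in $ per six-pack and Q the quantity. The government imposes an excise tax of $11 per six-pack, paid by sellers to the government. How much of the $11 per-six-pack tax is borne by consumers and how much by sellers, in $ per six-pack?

Consumers bear $5 per six-pack; sellers bear $6 per six-pack.

Demand slope: (74 − 50)/(10 − 14) = -6, so Qd = 134 − 6P.
Supply slope: (112 − 97)/(11 − 8) = 5, so Qs = 5P + 57.
Before the tax: set 134 − 6P = 5P + 57 → P* = $7, Q* = 92.
With the tax collected from sellers, supply shifts: Qs = 5(P − 11) + 57.
New equilibrium: consumers pay $12, sellers receive $1, Q = 62. (Wedge: Pb − Ps = 11.)
Burden on consumers: $5; on sellers: $6. (They sum to $11.)
The less price-elastic side of the market bears the larger share of a per-unit tax.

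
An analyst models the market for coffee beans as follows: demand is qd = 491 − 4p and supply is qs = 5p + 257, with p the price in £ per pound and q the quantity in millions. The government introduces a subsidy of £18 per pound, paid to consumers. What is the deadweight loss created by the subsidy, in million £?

Before the subsidy: set 491 − 4p = 5p + 257 → p* = £26, q* = 387.
With a per-unit subsidy paid to consumers, each effectively pays p − 18, so demand becomes qd = 491 − 4(p − 18).
Solving gives q = 427 with consumers paying £16 and sellers receiving £34 (the £18 wedge).
Quantity rises by |ΔQ| = |387 − 427| = 40.
DWL = ½ · t · |ΔQ| = ½ · 18 · 40 = £360.

Deadweight loss = £360 million.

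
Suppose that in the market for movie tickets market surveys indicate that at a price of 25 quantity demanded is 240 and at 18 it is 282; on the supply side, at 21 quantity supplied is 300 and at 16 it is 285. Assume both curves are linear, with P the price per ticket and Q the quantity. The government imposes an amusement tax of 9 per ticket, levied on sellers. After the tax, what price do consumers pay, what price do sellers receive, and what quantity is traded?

Demand slope: (282 − 240)/(18 − 25) = -6, so Qd = 390 − 6P.
Supply slope: (285 − 300)/(16 − 21) = 3, so Qs = 3P + 237.
Without the tax, 390 − 6P = 3P + 237 gives 9P = 153, so P* = 17 and Q* = 288.
With the tax collected from sellers, supply shifts: Qs = 3(P − 9) + 237.
New equilibrium: consumers pay 20, sellers receive 11, Q = 270. (Wedge: Pb − Ps = 9.)
The less price-elastic side of the market bears the larger share of a per-unit tax.

Consumers pay 20; sellers receive 11; quantity = 270.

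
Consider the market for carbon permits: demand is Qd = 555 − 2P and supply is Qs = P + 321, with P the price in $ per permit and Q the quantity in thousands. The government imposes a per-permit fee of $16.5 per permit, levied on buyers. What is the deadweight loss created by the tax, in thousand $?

Deadweight loss = $90.75 thousand.

Without the tax, 555 − 2P = P + 321 gives 3P = 234, so P* = $78 and Q* = 399.
With the tax collected from buyers, demand (in seller-price terms) shifts: Qd = 555 − 2(P + 16.5).
Solving gives Q = 388 with buyers paying $83.5 and suppliers receiving $67 (the $16.5 wedge).
Quantity falls by |ΔQ| = |399 − 388| = 11.
DWL = ½ · t · |ΔQ| = ½ · 16.5 · 11 = $90.75.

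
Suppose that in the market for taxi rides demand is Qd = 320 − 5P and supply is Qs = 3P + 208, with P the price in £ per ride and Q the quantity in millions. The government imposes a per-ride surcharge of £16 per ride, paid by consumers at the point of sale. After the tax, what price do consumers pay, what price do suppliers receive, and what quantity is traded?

Without the tax, 320 − 5P = 3P + 208 gives 8P = 112, so P* = £14 and Q* = 250.
With the tax collected from consumers, demand (in seller-price terms) shifts: Qd = 320 − 5(P + 16).
Solving gives Q = 220 with consumers paying £20 and suppliers receiving £4 (the £16 wedge).

Consumers pay £20; suppliers receive £4; quantity = 220.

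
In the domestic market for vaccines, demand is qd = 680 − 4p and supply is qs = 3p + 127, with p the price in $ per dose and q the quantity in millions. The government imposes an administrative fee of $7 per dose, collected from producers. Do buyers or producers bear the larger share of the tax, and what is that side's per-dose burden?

Without the tax, 680 − 4p = 3p + 127 gives 7p = 553, so p* = $79 and q* = 364.
With the tax collected from producers, supply shifts: qs = 3(p − 7) + 127.
New equilibrium: buyers pay $82, producers receive $75, q = 352. (Wedge: pb − ps = 7.)
Per-dose burden: buyers $3, producers $4.
Producers take the larger share because supply is less price-elastic here (demand slope 4 vs supply slope 3).

Producers bear the larger share: $4 per dose.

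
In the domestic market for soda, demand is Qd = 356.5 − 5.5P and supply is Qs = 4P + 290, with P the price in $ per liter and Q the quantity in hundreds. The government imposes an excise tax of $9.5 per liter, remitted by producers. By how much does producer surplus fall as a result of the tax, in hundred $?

Producer surplus falls by $1688.5 hundred.

Before the tax: set 356.5 − 5.5P = 4P + 290 → P* = $7, Q* = 318.
With the tax collected from producers, supply shifts: Qs = 4(P − 9.5) + 290.
New equilibrium: consumers pay $11, producers receive $1.5, Q = 296. (Wedge: Pb − Ps = 9.5.)
ΔPS is the trapezoid between Q = 296 and Q = 318 of height $5.5: ½ · (318 + 296) · 5.5 = $1688.5.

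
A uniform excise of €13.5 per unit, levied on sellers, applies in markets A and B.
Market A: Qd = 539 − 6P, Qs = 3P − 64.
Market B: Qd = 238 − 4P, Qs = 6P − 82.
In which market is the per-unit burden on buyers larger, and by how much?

Market B, by €3.6.

Market A: pre-tax P* = €67, Q* = 137; post-tax Q = 110; per-unit burden on buyers = €4.5.
Market B: pre-tax P* = €32, Q* = 110; post-tax Q = 77.6; per-unit burden on buyers = €8.1.
Difference: €4.5 vs €8.1 → market B is larger by €3.6.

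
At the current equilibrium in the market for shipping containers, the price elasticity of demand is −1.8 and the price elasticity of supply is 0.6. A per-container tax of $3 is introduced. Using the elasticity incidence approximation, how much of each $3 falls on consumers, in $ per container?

Consumers bear ≈ $0.75 per container.

Incidence ratio: consumers' share ≈ εs / (εs + |εd|) = 0.6 / (0.6 + 1.8) = 0.25.
So consumers bear ≈ 0.25 × $3 = $0.75; suppliers bear $2.25.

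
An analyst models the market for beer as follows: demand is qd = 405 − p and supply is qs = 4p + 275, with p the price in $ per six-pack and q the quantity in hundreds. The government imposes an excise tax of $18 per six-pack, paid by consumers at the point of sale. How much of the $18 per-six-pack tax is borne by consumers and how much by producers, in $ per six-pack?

Consumers bear $14.4 per six-pack; producers bear $3.6 per six-pack.

Without the tax, 405 − p = 4p + 275 gives 5p = 130, so p* = $26 and q* = 379.
With the tax collected from consumers, demand (in seller-price terms) shifts: qd = 405 − (p + 18).
Solving gives q = 364.6 with consumers paying $40.4 and producers receiving $22.4 (the $18 wedge).
Burden on consumers: $14.4; on producers: $3.6. (They sum to $18.)
The less price-elastic side of the market bears the larger share of a per-unit tax.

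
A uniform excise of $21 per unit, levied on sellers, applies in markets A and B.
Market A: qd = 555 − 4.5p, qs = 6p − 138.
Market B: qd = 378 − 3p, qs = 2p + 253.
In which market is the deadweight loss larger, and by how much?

Market A: pre-tax p* = $66, q* = 258; post-tax q = 204; deadweight loss = $567.
Market B: pre-tax p* = $25, q* = 303; post-tax q = 277.8; deadweight loss = $264.6.
Difference: $567 vs $264.6 → market A is larger by $302.4.

Market A, by $302.4.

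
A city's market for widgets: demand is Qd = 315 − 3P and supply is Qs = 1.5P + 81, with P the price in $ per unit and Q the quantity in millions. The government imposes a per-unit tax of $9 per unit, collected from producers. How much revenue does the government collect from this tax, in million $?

Without the tax, 315 − 3P = 1.5P + 81 gives 4.5P = 234, so P* = $52 and Q* = 159.
With the tax collected from producers, supply shifts: Qs = 1.5(P − 9) + 81.
Solving gives Q = 150 with buyers paying $55 and producers receiving $46 (the $9 wedge).
Revenue = t · Q = 9 · 150 = $1350.

Tax revenue = $1350 million.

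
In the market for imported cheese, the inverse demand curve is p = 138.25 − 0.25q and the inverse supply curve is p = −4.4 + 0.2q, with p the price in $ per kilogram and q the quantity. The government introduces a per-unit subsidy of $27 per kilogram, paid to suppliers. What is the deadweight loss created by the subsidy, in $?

Inverting to q(p) form: qd = 553 − 4p; qs = 5p + 22.
Before the subsidy: set 553 − 4p = 5p + 22 → p* = $59, q* = 317.
With a per-unit subsidy paid to suppliers, each receives p + 27 per unit sold, so supply becomes qs = 5(p + 27) + 22.
New equilibrium: buyers pay $44, suppliers receive $71, q = 377. (Wedge: pb − ps = −27.)
Quantity rises by |ΔQ| = |317 − 377| = 60.
DWL = ½ · t · |ΔQ| = ½ · 27 · 60 = $810.

Deadweight loss = $810.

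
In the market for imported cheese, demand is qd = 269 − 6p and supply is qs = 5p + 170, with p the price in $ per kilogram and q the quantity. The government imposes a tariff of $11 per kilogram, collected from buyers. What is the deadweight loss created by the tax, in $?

Deadweight loss = $165.

Without the tax, 269 − 6p = 5p + 170 gives 11p = 99, so p* = $9 and q* = 215.
With the tax collected from buyers, demand (in seller-price terms) shifts: qd = 269 − 6(p + 11).
Solving gives q = 185 with buyers paying $14 and producers receiving $3 (the $11 wedge).
Quantity falls by |ΔQ| = |215 − 185| = 30.
DWL = ½ · t · |ΔQ| = ½ · 11 · 30 = $165.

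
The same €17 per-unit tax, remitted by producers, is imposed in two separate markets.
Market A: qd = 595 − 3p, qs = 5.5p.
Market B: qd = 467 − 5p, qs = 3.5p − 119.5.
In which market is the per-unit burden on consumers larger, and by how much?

Market A: pre-tax p* = €70, q* = 385; post-tax q = 352; per-unit burden on consumers = €11.
Market B: pre-tax p* = €69, q* = 122; post-tax q = 87; per-unit burden on consumers = €7.
Difference: €11 vs €7 → market A is larger by €4.

Market A, by €4.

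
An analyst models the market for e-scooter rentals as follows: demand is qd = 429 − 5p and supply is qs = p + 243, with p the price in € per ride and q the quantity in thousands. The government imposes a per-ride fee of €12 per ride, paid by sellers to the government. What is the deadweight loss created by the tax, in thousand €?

Deadweight loss = €60 thousand.

Without the tax, 429 − 5p = p + 243 gives 6p = 186, so p* = €31 and q* = 274.
With the tax collected from sellers, supply shifts: qs = (p − 12) + 243.
New equilibrium: buyers pay €33, sellers receive €21, q = 264. (Wedge: pb − ps = 12.)
Quantity falls by |ΔQ| = |274 − 264| = 10.
DWL = ½ · t · |ΔQ| = ½ · 12 · 10 = €60.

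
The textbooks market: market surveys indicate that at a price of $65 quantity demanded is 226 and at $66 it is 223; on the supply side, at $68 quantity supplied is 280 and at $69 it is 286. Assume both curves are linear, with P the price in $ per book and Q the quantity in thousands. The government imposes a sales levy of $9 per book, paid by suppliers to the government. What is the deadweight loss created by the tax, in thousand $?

Demand slope: (223 − 226)/(66 − 65) = -3, so Qd = 421 − 3P.
Supply slope: (286 − 280)/(69 − 68) = 6, so Qs = 6P − 128.
Without the tax, 421 − 3P = 6P − 128 gives 9P = 549, so P* = $61 and Q* = 238.
With the tax collected from suppliers, supply shifts: Qs = 6(P − 9) − 128.
New equilibrium: consumers pay $67, suppliers receive $58, Q = 220. (Wedge: Pb − Ps = 9.)
Quantity falls by |ΔQ| = |238 − 220| = 18.
DWL = ½ · t · |ΔQ| = ½ · 9 · 18 = $81.

Deadweight loss = $81 thousand.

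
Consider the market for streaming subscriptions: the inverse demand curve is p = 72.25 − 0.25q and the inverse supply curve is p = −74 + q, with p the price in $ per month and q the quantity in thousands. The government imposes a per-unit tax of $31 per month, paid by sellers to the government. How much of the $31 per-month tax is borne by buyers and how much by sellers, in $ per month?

Buyers bear $6.2 per month; sellers bear $24.8 per month.

Inverting to q(p) form: qd = 289 − 4p; qs = p + 74.
Without the tax, 289 − 4p = p + 74 gives 5p = 215, so p* = $43 and q* = 117.
With the tax collected from sellers, supply shifts: qs = (p − 31) + 74.
New equilibrium: buyers pay $49.2, sellers receive $18.2, q = 92.2. (Wedge: pb − ps = 31.)
Burden on buyers: $6.2; on sellers: $24.8. (They sum to $31.)
The less price-elastic side of the market bears the larger share of a per-unit tax.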